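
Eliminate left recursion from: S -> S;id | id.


Left-recursive alternatives: S;id; non-recursive: id
Introduce S': S -> idS', S' -> ;idS' | ε


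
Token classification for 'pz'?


Pattern: letter/underscore followed by alphanumerics, not a keyword
Type: IDENTIFIER


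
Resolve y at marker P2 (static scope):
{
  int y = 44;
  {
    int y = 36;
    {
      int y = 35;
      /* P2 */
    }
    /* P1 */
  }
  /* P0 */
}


y declared in the same block as P2
y = 35


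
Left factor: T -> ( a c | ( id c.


Common prefix: '('
Factored: T -> ( T', T' -> a c | id c


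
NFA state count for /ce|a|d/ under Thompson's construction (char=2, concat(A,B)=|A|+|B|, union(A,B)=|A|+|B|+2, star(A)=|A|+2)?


Syntax tree has 4 char leaf(s), 2 union(s), 0 star(s)
chars contribute 4×2 = 8; each union adds +2; each star adds +2
Total: 8 + 4 + 0 = 12 states


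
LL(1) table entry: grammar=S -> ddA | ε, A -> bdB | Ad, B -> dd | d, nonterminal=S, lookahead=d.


For [S, d]: 'd' ∈ FIRST(ddA)
Entry: S -> ddA


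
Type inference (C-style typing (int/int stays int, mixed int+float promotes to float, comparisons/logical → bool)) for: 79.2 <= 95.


Operand types: float <= int
Rule: comparison yields bool
Result type: bool


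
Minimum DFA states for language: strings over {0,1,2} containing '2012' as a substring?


KMP-style automaton: 4 progress states + 1 absorbing accept = 5
Minimal DFA: 5 states


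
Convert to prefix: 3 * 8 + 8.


left-to-right (same/higher precedence on left): tree is (+ (* 3 8) 8)
Prefix: + * 3 8 8


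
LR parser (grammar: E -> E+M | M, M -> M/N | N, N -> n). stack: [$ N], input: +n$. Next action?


'N' (not preceded by M/) is the handle for M -> N
Action: reduce (M -> N)


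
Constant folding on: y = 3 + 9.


3 + 9 = 12 at compile time
Optimized: y = 12


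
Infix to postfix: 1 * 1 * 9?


Left to right (same or higher precedence on left)
Postfix: 1 1 * 9 *


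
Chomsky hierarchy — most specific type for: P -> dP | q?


Right-linear: every RHS is a terminal or a terminal followed by one nonterminal
Classification: Type 3 (Regular)


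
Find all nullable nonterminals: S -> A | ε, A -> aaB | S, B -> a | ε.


A nonterminal is nullable iff some alternative derives ε (directly, or every symbol in it is nullable)
Nullable: {A, B, S}


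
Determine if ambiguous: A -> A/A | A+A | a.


'a/a+a' has two parse trees (no precedence encoded between / and +)
Ambiguous


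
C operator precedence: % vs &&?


'%' is multiplicative (level 10); '&&' is logical AND (level 2)
Higher level binds tighter
'%' has higher precedence than '&&'


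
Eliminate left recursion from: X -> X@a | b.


Left-recursive alternatives: X@a; non-recursive: b
Introduce X': X -> bX', X' -> @aX' | ε


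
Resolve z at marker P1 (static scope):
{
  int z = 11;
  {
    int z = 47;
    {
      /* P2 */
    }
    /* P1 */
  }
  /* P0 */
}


z declared in the same block as P1
z = 47


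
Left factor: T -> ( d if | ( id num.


Common prefix: '('
Factored: T -> ( T', T' -> d if | id num


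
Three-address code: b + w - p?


Break into single-operator statements:
t1 = b + w
t2 = t1 - p


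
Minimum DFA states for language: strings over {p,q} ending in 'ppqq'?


Track the longest suffix of input matching a prefix of 'ppqq': 5 classes (prefixes of length 0..4)
Minimal DFA: 5 states


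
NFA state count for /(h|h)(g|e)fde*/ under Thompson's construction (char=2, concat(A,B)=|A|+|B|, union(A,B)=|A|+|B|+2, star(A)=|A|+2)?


Syntax tree has 7 char leaf(s), 2 union(s), 1 star(s)
chars contribute 7×2 = 14; each union adds +2; each star adds +2
Total: 14 + 4 + 2 = 20 states


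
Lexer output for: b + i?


Scan left to right, longest-match per lexeme
Tokens: ID(b), OP(+), ID(i)


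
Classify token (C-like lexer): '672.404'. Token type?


Pattern: digits with a decimal point
Type: FLOAT_LITERAL


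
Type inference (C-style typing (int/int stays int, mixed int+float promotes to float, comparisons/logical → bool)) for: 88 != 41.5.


Operand types: int != float
Rule: comparison yields bool
Result type: bool


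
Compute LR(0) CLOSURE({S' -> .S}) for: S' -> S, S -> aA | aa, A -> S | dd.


Start: S' -> .S
For each item with dot before a nonterminal B, add B -> .γ for every B-production
Closure: [S' -> .S, S -> .aA, S -> .aa]


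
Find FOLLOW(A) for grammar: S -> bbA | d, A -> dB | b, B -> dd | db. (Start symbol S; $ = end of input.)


$ ∈ FOLLOW(S). For each A -> αBβ: add FIRST(β)\{ε} to FOLLOW(B); if β nullable, add FOLLOW(A).
FOLLOW(A) = {$}


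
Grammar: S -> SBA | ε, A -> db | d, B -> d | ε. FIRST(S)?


Per alternative of S: FIRST(SBA) = {d}; FIRST(ε) = {ε}
FIRST(S) = {d, ε}


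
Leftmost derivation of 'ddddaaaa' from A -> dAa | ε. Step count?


Derivation: A => dAa => ddAaa => dddAaaa => ddddAaaaa => ddddaaaa
Steps: 5


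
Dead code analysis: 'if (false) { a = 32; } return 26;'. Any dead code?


condition is constant false, so the whole block is unreachable
Dead: 'if (false) { a = 32; }'


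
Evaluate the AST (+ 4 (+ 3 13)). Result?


Evaluate inner: (+ 3 13) = 16
Evaluate root: (+ 4 16) = 20
Result: 20


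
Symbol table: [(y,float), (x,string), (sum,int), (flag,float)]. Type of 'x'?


Lookup 'x' → type string


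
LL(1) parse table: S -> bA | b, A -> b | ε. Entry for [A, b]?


For [A, b]: 'b' ∈ FIRST(b)
Entry: A -> b


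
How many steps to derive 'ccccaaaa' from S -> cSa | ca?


Derivation: S => cSa => ccSaa => cccSaaa => ccccaaaa
Steps: 4


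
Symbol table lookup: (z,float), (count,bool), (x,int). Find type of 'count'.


Lookup 'count' → type bool


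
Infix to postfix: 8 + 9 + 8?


Left to right (same or higher precedence on left)
Postfix: 8 9 + 8 +


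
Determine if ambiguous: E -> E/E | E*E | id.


'id/id*id' has two parse trees (no precedence encoded between / and *)
Ambiguous


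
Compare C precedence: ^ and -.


'-' is additive (level 9); '^' is bitwise XOR (level 4)
Higher level binds tighter
'-' has higher precedence than '^'


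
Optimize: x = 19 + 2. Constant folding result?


19 + 2 = 21 at compile time
Optimized: x = 21


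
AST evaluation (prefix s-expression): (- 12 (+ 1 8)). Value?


Evaluate inner: (+ 1 8) = 9
Evaluate root: (- 12 9) = 3
Result: 3


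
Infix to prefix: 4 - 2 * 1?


'*' binds tighter: tree is (- 4 (* 2 1))
Prefix: - 4 * 2 1


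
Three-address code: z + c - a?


Break into single-operator statements:
t1 = z + c
t2 = t1 - a


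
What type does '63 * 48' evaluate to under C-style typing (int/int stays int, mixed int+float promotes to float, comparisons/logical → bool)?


Operand types: int * int
Rule: mixed int/float promotes to float; int/int stays int
Result type: int


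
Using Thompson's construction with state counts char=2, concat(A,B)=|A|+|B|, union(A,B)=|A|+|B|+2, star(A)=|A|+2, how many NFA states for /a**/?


Syntax tree has 1 char leaf(s), 0 union(s), 2 star(s)
chars contribute 1×2 = 2; each union adds +2; each star adds +2
Total: 2 + 0 + 4 = 6 states


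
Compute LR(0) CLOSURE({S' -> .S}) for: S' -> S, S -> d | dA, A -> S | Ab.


Start: S' -> .S
For each item with dot before a nonterminal B, add B -> .γ for every B-production
Closure: [S' -> .S, S -> .d, S -> .dA]


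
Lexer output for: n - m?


Scan left to right, longest-match per lexeme
Tokens: ID(n), OP(-), ID(m)


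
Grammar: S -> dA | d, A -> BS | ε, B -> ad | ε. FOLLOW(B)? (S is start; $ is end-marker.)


$ ∈ FOLLOW(S). For each A -> αBβ: add FIRST(β)\{ε} to FOLLOW(B); if β nullable, add FOLLOW(A).
FOLLOW(B) = {d}


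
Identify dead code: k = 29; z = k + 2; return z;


k is read by z's definition; z is returned
No dead code


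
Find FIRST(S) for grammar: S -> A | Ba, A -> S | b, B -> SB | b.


Per alternative of S: FIRST(A) = {b}; FIRST(Ba) = {b}
FIRST(S) = {b}


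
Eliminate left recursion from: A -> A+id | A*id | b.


Left-recursive alternatives: A+id, A*id; non-recursive: b
Introduce A': A -> bA', A' -> +idA' | *idA' | ε


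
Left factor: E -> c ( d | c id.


Common prefix: 'c'
Factored: E -> c E', E' -> ( d | id


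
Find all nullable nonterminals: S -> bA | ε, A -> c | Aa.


A nonterminal is nullable iff some alternative derives ε (directly, or every symbol in it is nullable)
Nullable: {S}


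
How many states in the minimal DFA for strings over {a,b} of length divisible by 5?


Track length mod 5: states 0..4, accept at 0
Minimal DFA: 5 states


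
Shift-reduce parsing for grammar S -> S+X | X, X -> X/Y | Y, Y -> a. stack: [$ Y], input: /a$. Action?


'Y' (not preceded by X/) is the handle for X -> Y
Action: reduce (X -> Y)


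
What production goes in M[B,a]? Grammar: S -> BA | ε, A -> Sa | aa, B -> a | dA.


For [B, a]: 'a' ∈ FIRST(a)
Entry: B -> a


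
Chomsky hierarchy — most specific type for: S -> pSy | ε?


Single nonterminal LHS, but p^n y^n is not regular
Classification: Type 2 (Context-Free)


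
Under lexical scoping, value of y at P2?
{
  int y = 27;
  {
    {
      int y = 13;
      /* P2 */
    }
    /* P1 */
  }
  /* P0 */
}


y declared in the same block as P2
y = 13


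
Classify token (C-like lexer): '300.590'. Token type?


Pattern: digits with a decimal point
Type: FLOAT_LITERAL


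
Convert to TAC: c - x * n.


Break into single-operator statements:
t1 = x * n
t2 = c - t1


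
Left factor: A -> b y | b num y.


Common prefix: 'b'
Factored: A -> b A', A' -> y | num y


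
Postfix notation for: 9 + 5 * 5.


* has higher precedence, evaluate 5*5 first
Postfix: 9 5 5 * +


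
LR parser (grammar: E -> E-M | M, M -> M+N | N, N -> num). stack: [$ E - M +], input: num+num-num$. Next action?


no handle; shift 'num'
Action: shift


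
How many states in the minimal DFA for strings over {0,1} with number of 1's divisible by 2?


Track (count of 1) mod 2: states 0..1, accept at 0
Minimal DFA: 2 states


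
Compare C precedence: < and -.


'-' is additive (level 9); '<' is relational (level 7)
Higher level binds tighter
'-' has higher precedence than '<'


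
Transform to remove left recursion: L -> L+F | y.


Left-recursive alternatives: L+F; non-recursive: y
Introduce L': L -> yL', L' -> +FL' | ε


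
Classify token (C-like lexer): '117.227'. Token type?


Pattern: digits with a decimal point
Type: FLOAT_LITERAL


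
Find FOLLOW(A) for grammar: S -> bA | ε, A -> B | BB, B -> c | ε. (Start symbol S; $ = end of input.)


$ ∈ FOLLOW(S). For each A -> αBβ: add FIRST(β)\{ε} to FOLLOW(B); if β nullable, add FOLLOW(A).
FOLLOW(A) = {$}


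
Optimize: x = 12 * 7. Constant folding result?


12 * 7 = 84 at compile time
Optimized: x = 84


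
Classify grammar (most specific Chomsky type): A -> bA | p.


Right-linear: every RHS is a terminal or a terminal followed by one nonterminal
Classification: Type 3 (Regular)


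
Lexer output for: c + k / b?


Scan left to right, longest-match per lexeme
Tokens: ID(c), OP(+), ID(k), OP(/), ID(b)


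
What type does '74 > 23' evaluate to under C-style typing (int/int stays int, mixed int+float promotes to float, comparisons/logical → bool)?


Operand types: int > int
Rule: comparison yields bool
Result type: bool


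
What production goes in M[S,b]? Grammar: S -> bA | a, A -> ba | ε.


For [S, b]: 'b' ∈ FIRST(bA)
Entry: S -> bA


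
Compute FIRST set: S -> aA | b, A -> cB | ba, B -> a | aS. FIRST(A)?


Per alternative of A: FIRST(cB) = {c}; FIRST(ba) = {b}
FIRST(A) = {b, c}


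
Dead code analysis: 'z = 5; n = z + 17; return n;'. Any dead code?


z is read by n's definition; n is returned
No dead code


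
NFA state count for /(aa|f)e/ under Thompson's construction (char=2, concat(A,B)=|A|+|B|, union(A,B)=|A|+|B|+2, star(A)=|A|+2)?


Syntax tree has 4 char leaf(s), 1 union(s), 0 star(s)
chars contribute 4×2 = 8; each union adds +2; each star adds +2
Total: 8 + 2 + 0 = 10 states


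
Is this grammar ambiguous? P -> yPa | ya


balanced y^n…a^n: each string has a unique parse
Unambiguous


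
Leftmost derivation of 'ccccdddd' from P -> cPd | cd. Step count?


Derivation: P => cPd => ccPdd => cccPddd => ccccdddd
Steps: 4


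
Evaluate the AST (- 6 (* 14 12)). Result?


Evaluate inner: (* 14 12) = 168
Evaluate root: (- 6 168) = -162
Result: -162


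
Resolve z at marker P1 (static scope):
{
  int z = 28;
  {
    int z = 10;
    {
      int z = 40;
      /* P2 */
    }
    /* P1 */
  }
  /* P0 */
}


z declared in the same block as P1
z = 10


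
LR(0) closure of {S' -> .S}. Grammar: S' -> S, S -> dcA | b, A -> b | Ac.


Start: S' -> .S
For each item with dot before a nonterminal B, add B -> .γ for every B-production
Closure: [S' -> .S, S -> .dcA, S -> .b]


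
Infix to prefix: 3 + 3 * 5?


'*' binds tighter: tree is (+ 3 (* 3 5))
Prefix: + 3 * 3 5


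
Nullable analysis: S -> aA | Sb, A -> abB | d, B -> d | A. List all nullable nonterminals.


A nonterminal is nullable iff some alternative derives ε (directly, or every symbol in it is nullable)
Nullable: {}


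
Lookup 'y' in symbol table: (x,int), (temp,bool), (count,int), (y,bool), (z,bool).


Lookup 'y' → type bool


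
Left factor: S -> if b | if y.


Common prefix: 'if'
Factored: S -> if S', S' -> b | y


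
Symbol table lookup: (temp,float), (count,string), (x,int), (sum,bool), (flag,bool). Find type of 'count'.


Lookup 'count' → type string


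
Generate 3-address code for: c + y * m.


Break into single-operator statements:
t1 = y * m
t2 = c + t1


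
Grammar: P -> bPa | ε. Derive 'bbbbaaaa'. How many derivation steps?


Derivation: P => bPa => bbPaa => bbbPaaa => bbbbPaaaa => bbbbaaaa
Steps: 5


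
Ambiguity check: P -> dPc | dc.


balanced d^n…c^n: each string has a unique parse
Unambiguous


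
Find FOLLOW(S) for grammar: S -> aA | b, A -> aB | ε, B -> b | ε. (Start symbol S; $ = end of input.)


$ ∈ FOLLOW(S). For each A -> αBβ: add FIRST(β)\{ε} to FOLLOW(B); if β nullable, add FOLLOW(A).
FOLLOW(S) = {$}


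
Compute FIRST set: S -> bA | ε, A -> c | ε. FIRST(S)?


Per alternative of S: FIRST(bA) = {b}; FIRST(ε) = {ε}
FIRST(S) = {b, ε}


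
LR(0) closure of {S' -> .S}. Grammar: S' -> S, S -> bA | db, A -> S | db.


Start: S' -> .S
For each item with dot before a nonterminal B, add B -> .γ for every B-production
Closure: [S' -> .S, S -> .bA, S -> .db]


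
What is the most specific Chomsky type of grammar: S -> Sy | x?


Left-linear: every RHS is a terminal or one nonterminal followed by a terminal
Classification: Type 3 (Regular)


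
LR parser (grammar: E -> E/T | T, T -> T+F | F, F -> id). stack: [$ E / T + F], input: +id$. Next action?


handle 'T+F' on top
Action: reduce (T -> T+F)


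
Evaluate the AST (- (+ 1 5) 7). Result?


Evaluate inner: (+ 1 5) = 6
Evaluate root: (- 6 7) = -1
Result: -1


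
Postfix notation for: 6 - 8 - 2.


Left to right (same or higher precedence on left)
Postfix: 6 8 - 2 -


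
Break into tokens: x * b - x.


Scan left to right, longest-match per lexeme
Tokens: ID(x), OP(*), ID(b), OP(-), ID(x)


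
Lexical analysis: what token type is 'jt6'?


Pattern: letter/underscore followed by alphanumerics, not a keyword
Type: IDENTIFIER


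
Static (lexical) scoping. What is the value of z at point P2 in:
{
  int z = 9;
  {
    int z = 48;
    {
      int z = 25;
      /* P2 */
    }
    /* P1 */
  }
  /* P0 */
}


z declared in the same block as P2
z = 25


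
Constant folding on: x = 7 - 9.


7 - 9 = -2 at compile time
Optimized: x = -2


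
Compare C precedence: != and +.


'+' is additive (level 9); '!=' is equality (level 6)
Higher level binds tighter
'+' has higher precedence than '!='


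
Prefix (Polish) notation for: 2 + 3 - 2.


left-to-right (same/higher precedence on left): tree is (- (+ 2 3) 2)
Prefix: - + 2 3 2


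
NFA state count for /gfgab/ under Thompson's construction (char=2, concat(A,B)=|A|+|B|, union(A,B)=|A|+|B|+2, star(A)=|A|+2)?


Syntax tree has 5 char leaf(s), 0 union(s), 0 star(s)
chars contribute 5×2 = 10; each union adds +2; each star adds +2
Total: 10 + 0 + 0 = 10 states


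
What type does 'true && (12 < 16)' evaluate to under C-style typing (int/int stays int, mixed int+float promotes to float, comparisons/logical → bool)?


Operand types: bool && bool
Rule: logical operators take bool operands and yield bool
Result type: bool


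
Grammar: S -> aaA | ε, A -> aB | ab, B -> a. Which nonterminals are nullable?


A nonterminal is nullable iff some alternative derives ε (directly, or every symbol in it is nullable)
Nullable: {S}


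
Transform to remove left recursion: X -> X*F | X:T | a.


Left-recursive alternatives: X*F, X:T; non-recursive: a
Introduce X': X -> aX', X' -> *FX' | :TX' | ε


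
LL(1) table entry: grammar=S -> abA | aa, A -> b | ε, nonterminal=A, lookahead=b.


For [A, b]: 'b' ∈ FIRST(b)
Entry: A -> b


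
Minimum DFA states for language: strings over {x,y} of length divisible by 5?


Track length mod 5: states 0..4, accept at 0
Minimal DFA: 5 states


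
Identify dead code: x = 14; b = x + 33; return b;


x is read by b's definition; b is returned
No dead code


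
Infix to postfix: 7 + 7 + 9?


Left to right (same or higher precedence on left)
Postfix: 7 7 + 9 +


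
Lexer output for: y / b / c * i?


Scan left to right, longest-match per lexeme
Tokens: ID(y), OP(/), ID(b), OP(/), ID(c), OP(*), ID(i)


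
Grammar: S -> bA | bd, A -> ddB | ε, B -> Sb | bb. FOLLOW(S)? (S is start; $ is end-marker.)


$ ∈ FOLLOW(S). For each A -> αBβ: add FIRST(β)\{ε} to FOLLOW(B); if β nullable, add FOLLOW(A).
FOLLOW(S) = {$, b}


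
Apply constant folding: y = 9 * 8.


9 * 8 = 72 at compile time
Optimized: y = 72


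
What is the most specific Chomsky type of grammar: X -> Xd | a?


Left-linear: every RHS is a terminal or one nonterminal followed by a terminal
Classification: Type 3 (Regular)


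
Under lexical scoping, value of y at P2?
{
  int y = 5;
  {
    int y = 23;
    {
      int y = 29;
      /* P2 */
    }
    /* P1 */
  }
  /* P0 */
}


y declared in the same block as P2
y = 29


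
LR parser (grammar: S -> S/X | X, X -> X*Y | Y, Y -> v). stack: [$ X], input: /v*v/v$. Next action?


lookahead ∉ {*} so X won't extend; reduce S -> X
Action: reduce (S -> X)


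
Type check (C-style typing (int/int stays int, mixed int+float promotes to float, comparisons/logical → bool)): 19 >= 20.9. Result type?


Operand types: int >= float
Rule: comparison yields bool
Result type: bool


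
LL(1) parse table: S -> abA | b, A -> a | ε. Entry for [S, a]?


For [S, a]: 'a' ∈ FIRST(abA)
Entry: S -> abA


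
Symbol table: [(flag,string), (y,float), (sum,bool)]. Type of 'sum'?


Lookup 'sum' → type bool


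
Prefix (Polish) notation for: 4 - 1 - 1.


left-to-right (same/higher precedence on left): tree is (- (- 4 1) 1)
Prefix: - - 4 1 1


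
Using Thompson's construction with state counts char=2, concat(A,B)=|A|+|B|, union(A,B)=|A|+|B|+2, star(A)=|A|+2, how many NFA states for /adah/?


Syntax tree has 4 char leaf(s), 0 union(s), 0 star(s)
chars contribute 4×2 = 8; each union adds +2; each star adds +2
Total: 8 + 0 + 0 = 8 states


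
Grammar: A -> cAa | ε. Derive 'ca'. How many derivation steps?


Derivation: A => cAa => ca
Steps: 2


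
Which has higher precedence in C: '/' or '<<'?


'/' is multiplicative (level 10); '<<' is shift (level 8)
Higher level binds tighter
'/' has higher precedence than '<<'


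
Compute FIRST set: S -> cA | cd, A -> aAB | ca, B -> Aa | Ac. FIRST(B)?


Per alternative of B: FIRST(Aa) = {a, c}; FIRST(Ac) = {a, c}
FIRST(B) = {a, c}


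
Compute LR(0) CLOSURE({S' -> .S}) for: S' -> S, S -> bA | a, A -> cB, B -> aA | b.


Start: S' -> .S
For each item with dot before a nonterminal B, add B -> .γ for every B-production
Closure: [S' -> .S, S -> .bA, S -> .a]


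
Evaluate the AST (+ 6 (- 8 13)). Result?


Evaluate inner: (- 8 13) = -5
Evaluate root: (+ 6 -5) = 1
Result: 1


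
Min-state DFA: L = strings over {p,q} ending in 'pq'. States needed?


Track the longest suffix of input matching a prefix of 'pq': 3 classes (prefixes of length 0..2)
Minimal DFA: 3 states


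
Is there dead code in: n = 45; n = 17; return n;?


first assignment to n is overwritten before any read
Dead: 'n = 45'


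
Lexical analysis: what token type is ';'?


Pattern: delimiter/punctuation
Type: PUNCTUATION


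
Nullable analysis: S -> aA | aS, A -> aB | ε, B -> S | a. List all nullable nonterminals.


A nonterminal is nullable iff some alternative derives ε (directly, or every symbol in it is nullable)
Nullable: {A}


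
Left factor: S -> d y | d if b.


Common prefix: 'd'
Factored: S -> d S', S' -> y | if b


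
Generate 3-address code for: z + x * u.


Break into single-operator statements:
t1 = x * u
t2 = z + t1


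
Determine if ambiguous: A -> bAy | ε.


balanced b^n…y^n: each string has a unique parse
Unambiguous


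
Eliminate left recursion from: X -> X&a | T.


Left-recursive alternatives: X&a; non-recursive: T
Introduce X': X -> TX', X' -> &aX' | ε


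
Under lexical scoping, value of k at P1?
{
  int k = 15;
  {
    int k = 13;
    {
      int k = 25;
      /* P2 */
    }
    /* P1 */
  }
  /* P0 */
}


k declared in the same block as P1
k = 13


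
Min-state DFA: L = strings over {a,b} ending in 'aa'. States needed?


Track the longest suffix of input matching a prefix of 'aa': 3 classes (prefixes of length 0..2)
Minimal DFA: 3 states


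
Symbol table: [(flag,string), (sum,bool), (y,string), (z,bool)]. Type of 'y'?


Lookup 'y' → type string


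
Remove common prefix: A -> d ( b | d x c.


Common prefix: 'd'
Factored: A -> d A', A' -> ( b | x c


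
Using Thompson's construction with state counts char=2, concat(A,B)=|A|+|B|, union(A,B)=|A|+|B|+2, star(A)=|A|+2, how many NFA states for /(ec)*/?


Syntax tree has 2 char leaf(s), 0 union(s), 1 star(s)
chars contribute 2×2 = 4; each union adds +2; each star adds +2
Total: 4 + 0 + 2 = 6 states


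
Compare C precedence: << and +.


'+' is additive (level 9); '<<' is shift (level 8)
Higher level binds tighter
'+' has higher precedence than '<<'


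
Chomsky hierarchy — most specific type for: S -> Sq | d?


Left-linear: every RHS is a terminal or one nonterminal followed by a terminal
Classification: Type 3 (Regular)


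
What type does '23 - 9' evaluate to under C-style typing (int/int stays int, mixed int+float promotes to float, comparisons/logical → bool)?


Operand types: int - int
Rule: mixed int/float promotes to float; int/int stays int
Result type: int


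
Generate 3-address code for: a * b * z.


Break into single-operator statements:
t1 = a * b
t2 = t1 * z


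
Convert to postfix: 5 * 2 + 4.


Left to right (same or higher precedence on left)
Postfix: 5 2 * 4 +


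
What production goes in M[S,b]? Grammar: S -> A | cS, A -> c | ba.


For [S, b]: 'b' ∈ FIRST(A)
Entry: S -> A


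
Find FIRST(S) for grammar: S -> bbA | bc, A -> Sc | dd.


Per alternative of S: FIRST(bbA) = {b}; FIRST(bc) = {b}
FIRST(S) = {b}


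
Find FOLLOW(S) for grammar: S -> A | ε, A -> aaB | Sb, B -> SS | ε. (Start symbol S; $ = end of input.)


$ ∈ FOLLOW(S). For each A -> αBβ: add FIRST(β)\{ε} to FOLLOW(B); if β nullable, add FOLLOW(A).
FOLLOW(S) = {$, a, b}


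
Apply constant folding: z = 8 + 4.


8 + 4 = 12 at compile time
Optimized: z = 12


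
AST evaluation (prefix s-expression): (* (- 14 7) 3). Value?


Evaluate inner: (- 14 7) = 7
Evaluate root: (* 7 3) = 21
Result: 21


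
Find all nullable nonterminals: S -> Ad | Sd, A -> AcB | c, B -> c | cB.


A nonterminal is nullable iff some alternative derives ε (directly, or every symbol in it is nullable)
Nullable: {}


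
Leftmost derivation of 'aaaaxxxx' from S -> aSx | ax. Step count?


Derivation: S => aSx => aaSxx => aaaSxxx => aaaaxxxx
Steps: 4


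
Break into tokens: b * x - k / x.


Scan left to right, longest-match per lexeme
Tokens: ID(b), OP(*), ID(x), OP(-), ID(k), OP(/), ID(x)


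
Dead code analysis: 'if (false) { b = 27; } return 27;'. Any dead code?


condition is constant false, so the whole block is unreachable
Dead: 'if (false) { b = 27; }'


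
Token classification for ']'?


Pattern: delimiter/punctuation
Type: PUNCTUATION


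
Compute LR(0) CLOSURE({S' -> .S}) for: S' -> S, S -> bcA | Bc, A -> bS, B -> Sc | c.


Start: S' -> .S
For each item with dot before a nonterminal B, add B -> .γ for every B-production
Closure: [S' -> .S, S -> .bcA, S -> .Bc, B -> .Sc, B -> .c]


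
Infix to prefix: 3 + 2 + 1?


left-to-right (same/higher precedence on left): tree is (+ (+ 3 2) 1)
Prefix: + + 3 2 1


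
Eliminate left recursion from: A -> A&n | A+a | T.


Left-recursive alternatives: A&n, A+a; non-recursive: T
Introduce A': A -> TA', A' -> &nA' | +aA' | ε


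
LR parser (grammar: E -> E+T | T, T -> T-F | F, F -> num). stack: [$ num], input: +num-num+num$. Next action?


'num' on top is the handle for F -> num
Action: reduce (F -> num)


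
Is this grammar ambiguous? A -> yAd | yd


balanced y^n…d^n: each string has a unique parse
Unambiguous


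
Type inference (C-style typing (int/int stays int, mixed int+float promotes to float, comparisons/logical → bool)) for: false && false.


Operand types: bool && bool
Rule: logical operators take bool operands and yield bool
Result type: bool


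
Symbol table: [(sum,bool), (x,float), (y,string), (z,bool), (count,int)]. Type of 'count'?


Lookup 'count' → type int


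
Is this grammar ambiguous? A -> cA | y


right-linear, alternatives start with distinct terminals 'c' vs 'y': unique leftmost derivation
Unambiguous


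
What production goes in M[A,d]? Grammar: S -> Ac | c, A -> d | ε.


For [A, d]: 'd' ∈ FIRST(d)
Entry: A -> d


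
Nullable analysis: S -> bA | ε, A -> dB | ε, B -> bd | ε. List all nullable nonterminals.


A nonterminal is nullable iff some alternative derives ε (directly, or every symbol in it is nullable)
Nullable: {A, B, S}


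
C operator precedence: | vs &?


'&' is bitwise AND (level 5); '|' is bitwise OR (level 3)
Higher level binds tighter
'&' has higher precedence than '|'


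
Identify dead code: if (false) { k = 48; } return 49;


condition is constant false, so the whole block is unreachable
Dead: 'if (false) { k = 48; }'


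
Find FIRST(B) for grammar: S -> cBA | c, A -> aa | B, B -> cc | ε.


Per alternative of B: FIRST(cc) = {c}; FIRST(ε) = {ε}
FIRST(B) = {c, ε}


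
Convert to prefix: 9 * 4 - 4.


left-to-right (same/higher precedence on left): tree is (- (* 9 4) 4)
Prefix: - * 9 4 4


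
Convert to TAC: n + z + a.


Break into single-operator statements:
t1 = n + z
t2 = t1 + a


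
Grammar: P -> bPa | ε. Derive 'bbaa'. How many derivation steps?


Derivation: P => bPa => bbPaa => bbaa
Steps: 3


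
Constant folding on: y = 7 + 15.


7 + 15 = 22 at compile time
Optimized: y = 22


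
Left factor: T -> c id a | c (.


Common prefix: 'c'
Factored: T -> c T', T' -> id a | (


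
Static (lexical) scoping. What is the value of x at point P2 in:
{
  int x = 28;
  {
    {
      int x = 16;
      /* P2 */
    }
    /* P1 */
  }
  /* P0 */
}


x declared in the same block as P2
x = 16


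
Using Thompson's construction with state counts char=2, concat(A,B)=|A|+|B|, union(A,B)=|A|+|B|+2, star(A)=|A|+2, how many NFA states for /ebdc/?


Syntax tree has 4 char leaf(s), 0 union(s), 0 star(s)
chars contribute 4×2 = 8; each union adds +2; each star adds +2
Total: 8 + 0 + 0 = 8 states


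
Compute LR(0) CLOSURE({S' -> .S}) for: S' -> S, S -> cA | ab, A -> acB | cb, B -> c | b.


Start: S' -> .S
For each item with dot before a nonterminal B, add B -> .γ for every B-production
Closure: [S' -> .S, S -> .cA, S -> .ab]


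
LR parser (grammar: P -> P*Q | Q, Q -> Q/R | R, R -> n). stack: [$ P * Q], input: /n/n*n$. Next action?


'/' can extend Q; shift to build Q -> Q/R
Action: shift


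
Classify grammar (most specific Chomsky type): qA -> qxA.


LHS has context (more than one symbol) and |LHS| ≤ |RHS|
Classification: Type 1 (Context-Sensitive)


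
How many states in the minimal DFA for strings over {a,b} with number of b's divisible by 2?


Track (count of b) mod 2: states 0..1, accept at 0
Minimal DFA: 2 states


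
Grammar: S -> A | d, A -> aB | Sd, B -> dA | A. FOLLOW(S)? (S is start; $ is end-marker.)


$ ∈ FOLLOW(S). For each A -> αBβ: add FIRST(β)\{ε} to FOLLOW(B); if β nullable, add FOLLOW(A).
FOLLOW(S) = {$, d}


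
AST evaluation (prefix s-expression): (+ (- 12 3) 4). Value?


Evaluate inner: (- 12 3) = 9
Evaluate root: (+ 9 4) = 13
Result: 13


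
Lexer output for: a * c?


Scan left to right, longest-match per lexeme
Tokens: ID(a), OP(*), ID(c)


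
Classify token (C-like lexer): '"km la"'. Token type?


Pattern: double-quoted sequence
Type: STRING_LITERAL


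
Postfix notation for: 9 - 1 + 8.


Left to right (same or higher precedence on left)
Postfix: 9 1 - 8 +


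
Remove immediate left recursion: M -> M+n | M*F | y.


Left-recursive alternatives: M+n, M*F; non-recursive: y
Introduce M': M -> yM', M' -> +nM' | *FM' | ε


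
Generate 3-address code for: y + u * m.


Break into single-operator statements:
t1 = u * m
t2 = y + t1


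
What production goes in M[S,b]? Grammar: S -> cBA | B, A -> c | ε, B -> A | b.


For [S, b]: 'b' ∈ FIRST(B)
Entry: S -> B


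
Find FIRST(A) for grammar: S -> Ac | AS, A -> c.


Per alternative of A: FIRST(c) = {c}
FIRST(A) = {c}


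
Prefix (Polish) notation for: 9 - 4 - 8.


left-to-right (same/higher precedence on left): tree is (- (- 9 4) 8)
Prefix: - - 9 4 8


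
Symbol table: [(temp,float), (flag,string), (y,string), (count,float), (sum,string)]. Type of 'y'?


Lookup 'y' → type string


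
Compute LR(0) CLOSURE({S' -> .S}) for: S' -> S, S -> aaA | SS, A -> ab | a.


Start: S' -> .S
For each item with dot before a nonterminal B, add B -> .γ for every B-production
Closure: [S' -> .S, S -> .aaA, S -> .SS]


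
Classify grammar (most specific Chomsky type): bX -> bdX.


LHS has context (more than one symbol) and |LHS| ≤ |RHS|
Classification: Type 1 (Context-Sensitive)


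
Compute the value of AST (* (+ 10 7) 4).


Evaluate inner: (+ 10 7) = 17
Evaluate root: (* 17 4) = 68
Result: 68


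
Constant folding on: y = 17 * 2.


17 * 2 = 34 at compile time
Optimized: y = 34


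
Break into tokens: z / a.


Scan left to right, longest-match per lexeme
Tokens: ID(z), OP(/), ID(a)


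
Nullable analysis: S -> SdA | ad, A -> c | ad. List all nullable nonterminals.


A nonterminal is nullable iff some alternative derives ε (directly, or every symbol in it is nullable)
Nullable: {}


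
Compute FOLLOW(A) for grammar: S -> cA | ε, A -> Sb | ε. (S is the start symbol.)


$ ∈ FOLLOW(S). For each A -> αBβ: add FIRST(β)\{ε} to FOLLOW(B); if β nullable, add FOLLOW(A).
FOLLOW(A) = {$, b}


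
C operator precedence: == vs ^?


'==' is equality (level 6); '^' is bitwise XOR (level 4)
Higher level binds tighter
'==' has higher precedence than '^'


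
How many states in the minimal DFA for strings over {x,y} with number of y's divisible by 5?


Track (count of y) mod 5: states 0..4, accept at 0
Minimal DFA: 5 states


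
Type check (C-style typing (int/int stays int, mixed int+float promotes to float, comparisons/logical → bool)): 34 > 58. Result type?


Operand types: int > int
Rule: comparison yields bool
Result type: bool


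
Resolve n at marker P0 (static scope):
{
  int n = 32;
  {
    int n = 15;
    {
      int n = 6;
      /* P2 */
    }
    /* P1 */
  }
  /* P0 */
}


n declared in the same block as P0
n = 32


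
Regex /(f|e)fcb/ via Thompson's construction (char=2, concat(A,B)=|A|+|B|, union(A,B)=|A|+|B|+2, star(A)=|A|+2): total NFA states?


Syntax tree has 5 char leaf(s), 1 union(s), 0 star(s)
chars contribute 5×2 = 10; each union adds +2; each star adds +2
Total: 10 + 2 + 0 = 12 states


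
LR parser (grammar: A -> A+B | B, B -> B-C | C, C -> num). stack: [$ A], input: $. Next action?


start symbol A on stack, input exhausted
Action: accept


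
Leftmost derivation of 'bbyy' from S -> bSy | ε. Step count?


Derivation: S => bSy => bbSyy => bbyy
Steps: 3


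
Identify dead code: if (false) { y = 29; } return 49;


condition is constant false, so the whole block is unreachable
Dead: 'if (false) { y = 29; }'


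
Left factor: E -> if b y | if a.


Common prefix: 'if'
Factored: E -> if E', E' -> b y | a


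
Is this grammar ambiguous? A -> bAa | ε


balanced b^n…a^n: each string has a unique parse
Unambiguous


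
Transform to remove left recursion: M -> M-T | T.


Left-recursive alternatives: M-T; non-recursive: T
Introduce M': M -> TM', M' -> -TM' | ε


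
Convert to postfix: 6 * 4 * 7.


Left to right (same or higher precedence on left)
Postfix: 6 4 * 7 *


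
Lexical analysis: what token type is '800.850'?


Pattern: digits with a decimal point
Type: FLOAT_LITERAL


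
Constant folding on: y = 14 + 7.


14 + 7 = 21 at compile time
Optimized: y = 21


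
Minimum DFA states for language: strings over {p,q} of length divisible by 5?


Track length mod 5: states 0..4, accept at 0
Minimal DFA: 5 states


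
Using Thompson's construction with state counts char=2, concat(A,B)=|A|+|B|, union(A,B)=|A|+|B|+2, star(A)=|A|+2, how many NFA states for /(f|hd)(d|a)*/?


Syntax tree has 5 char leaf(s), 2 union(s), 1 star(s)
chars contribute 5×2 = 10; each union adds +2; each star adds +2
Total: 10 + 4 + 2 = 16 states


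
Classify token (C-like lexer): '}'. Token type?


Pattern: delimiter/punctuation
Type: PUNCTUATION


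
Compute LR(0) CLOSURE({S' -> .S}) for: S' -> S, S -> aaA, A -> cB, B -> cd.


Start: S' -> .S
For each item with dot before a nonterminal B, add B -> .γ for every B-production
Closure: [S' -> .S, S -> .aaA]


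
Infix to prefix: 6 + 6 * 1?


'*' binds tighter: tree is (+ 6 (* 6 1))
Prefix: + 6 * 6 1


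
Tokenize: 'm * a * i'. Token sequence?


Scan left to right, longest-match per lexeme
Tokens: ID(m), OP(*), ID(a), OP(*), ID(i)


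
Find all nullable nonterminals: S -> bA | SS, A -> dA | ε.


A nonterminal is nullable iff some alternative derives ε (directly, or every symbol in it is nullable)
Nullable: {A}


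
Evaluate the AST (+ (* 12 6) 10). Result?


Evaluate inner: (* 12 6) = 72
Evaluate root: (+ 72 10) = 82
Result: 82


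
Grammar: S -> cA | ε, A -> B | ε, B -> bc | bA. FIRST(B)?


Per alternative of B: FIRST(bc) = {b}; FIRST(bA) = {b}
FIRST(B) = {b}


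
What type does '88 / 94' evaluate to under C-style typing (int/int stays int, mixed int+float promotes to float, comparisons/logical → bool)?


Operand types: int / int
Rule: mixed int/float promotes to float; int/int stays int
Result type: int


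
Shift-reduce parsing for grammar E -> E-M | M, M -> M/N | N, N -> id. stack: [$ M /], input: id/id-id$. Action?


no handle; shift 'id'
Action: shift


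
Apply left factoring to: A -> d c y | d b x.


Common prefix: 'd'
Factored: A -> d A', A' -> c y | b x


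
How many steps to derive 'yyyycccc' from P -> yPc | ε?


Derivation: P => yPc => yyPcc => yyyPccc => yyyyPcccc => yyyycccc
Steps: 5


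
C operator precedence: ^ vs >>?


'>>' is shift (level 8); '^' is bitwise XOR (level 4)
Higher level binds tighter
'>>' has higher precedence than '^'


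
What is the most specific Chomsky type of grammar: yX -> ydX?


LHS has context (more than one symbol) and |LHS| ≤ |RHS|
Classification: Type 1 (Context-Sensitive)


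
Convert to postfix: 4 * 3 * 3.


Left to right (same or higher precedence on left)
Postfix: 4 3 * 3 *


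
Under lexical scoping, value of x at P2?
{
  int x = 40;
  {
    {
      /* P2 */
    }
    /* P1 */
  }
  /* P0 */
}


P2's block does not declare x; resolves to the enclosing declaration at depth 0
x = 40


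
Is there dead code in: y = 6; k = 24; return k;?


y is assigned but never read
Dead: 'y = 6'


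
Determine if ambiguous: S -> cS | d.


right-linear, alternatives start with distinct terminals 'c' vs 'd': unique leftmost derivation
Unambiguous


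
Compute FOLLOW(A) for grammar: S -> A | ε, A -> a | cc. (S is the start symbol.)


$ ∈ FOLLOW(S). For each A -> αBβ: add FIRST(β)\{ε} to FOLLOW(B); if β nullable, add FOLLOW(A).
FOLLOW(A) = {$}


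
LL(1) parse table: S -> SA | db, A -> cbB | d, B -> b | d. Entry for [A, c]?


For [A, c]: 'c' ∈ FIRST(cbB)
Entry: A -> cbB


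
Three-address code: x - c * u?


Break into single-operator statements:
t1 = c * u
t2 = x - t1


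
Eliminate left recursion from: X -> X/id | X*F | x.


Left-recursive alternatives: X/id, X*F; non-recursive: x
Introduce X': X -> xX', X' -> /idX' | *FX' | ε


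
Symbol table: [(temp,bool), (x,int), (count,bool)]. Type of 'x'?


Lookup 'x' → type int


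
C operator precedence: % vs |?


'%' is multiplicative (level 10); '|' is bitwise OR (level 3)
Higher level binds tighter
'%' has higher precedence than '|'


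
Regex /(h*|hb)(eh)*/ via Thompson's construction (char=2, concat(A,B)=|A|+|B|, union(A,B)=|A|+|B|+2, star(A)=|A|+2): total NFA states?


Syntax tree has 5 char leaf(s), 1 union(s), 2 star(s)
chars contribute 5×2 = 10; each union adds +2; each star adds +2
Total: 10 + 2 + 4 = 16 states


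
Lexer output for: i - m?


Scan left to right, longest-match per lexeme
Tokens: ID(i), OP(-), ID(m)


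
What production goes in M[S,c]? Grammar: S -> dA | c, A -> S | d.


For [S, c]: 'c' ∈ FIRST(c)
Entry: S -> c


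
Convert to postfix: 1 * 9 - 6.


Left to right (same or higher precedence on left)
Postfix: 1 9 * 6 -


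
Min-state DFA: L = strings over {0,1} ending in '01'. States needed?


Track the longest suffix of input matching a prefix of '01': 3 classes (prefixes of length 0..2)
Minimal DFA: 3 states


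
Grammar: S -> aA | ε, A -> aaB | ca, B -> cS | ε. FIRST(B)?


Per alternative of B: FIRST(cS) = {c}; FIRST(ε) = {ε}
FIRST(B) = {c, ε}


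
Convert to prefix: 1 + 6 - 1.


left-to-right (same/higher precedence on left): tree is (- (+ 1 6) 1)
Prefix: - + 1 6 1


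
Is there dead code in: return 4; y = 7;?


statement follows a return and is unreachable
Dead: 'y = 7'


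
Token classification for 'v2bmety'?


Pattern: letter/underscore followed by alphanumerics, not a keyword
Type: IDENTIFIER


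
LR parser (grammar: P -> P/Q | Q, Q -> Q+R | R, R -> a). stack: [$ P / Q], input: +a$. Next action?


'+' can extend Q; shift to build Q -> Q+R
Action: shift
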